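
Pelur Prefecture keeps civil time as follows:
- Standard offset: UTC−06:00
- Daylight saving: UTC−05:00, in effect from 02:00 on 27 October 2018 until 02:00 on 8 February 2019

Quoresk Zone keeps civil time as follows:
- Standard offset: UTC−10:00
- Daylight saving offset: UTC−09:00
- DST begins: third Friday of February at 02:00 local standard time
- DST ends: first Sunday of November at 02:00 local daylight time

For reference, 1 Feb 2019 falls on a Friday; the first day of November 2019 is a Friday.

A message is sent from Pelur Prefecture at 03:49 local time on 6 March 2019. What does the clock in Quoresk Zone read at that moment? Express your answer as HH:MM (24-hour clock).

00:49

6 March 2019 is outside the daylight-saving period (27 October 2018 – 8 February 2019), so Pelur Prefecture is on standard time, UTC−06:00.
03:49 Pelur Prefecture + 6h = 09:49 UTC.
1 February 2019 is a Friday, so the first Friday is February 1 and the third is February 15.
1 November 2019 is a Friday, so the first Sunday is November 3.
At the standard offset (UTC−10:00), 09:49 UTC − 10h = 23:49 Quoresk Zone standard time (rolling into the previous day, 5 March 2019).
Daylight saving runs 15 February – 3 November; the standard-time date in Quoresk Zone, 5 March 2019, is inside that window, so Quoresk Zone is at UTC−09:00.
09:49 UTC − 9h = 00:49 Quoresk Zone.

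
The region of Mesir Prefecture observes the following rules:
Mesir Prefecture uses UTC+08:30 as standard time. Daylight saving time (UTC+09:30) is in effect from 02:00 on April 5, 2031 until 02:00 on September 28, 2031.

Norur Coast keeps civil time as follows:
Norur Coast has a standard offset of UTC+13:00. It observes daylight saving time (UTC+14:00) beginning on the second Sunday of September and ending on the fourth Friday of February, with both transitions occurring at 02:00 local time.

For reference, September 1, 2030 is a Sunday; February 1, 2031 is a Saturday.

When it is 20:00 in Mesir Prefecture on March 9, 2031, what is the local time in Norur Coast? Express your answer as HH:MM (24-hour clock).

March 9, 2031 does not fall between 5 April and 28 September, so daylight saving is not in effect and Mesir Prefecture is at UTC+08:30.
20:00 Mesir Prefecture − 8h30m = 11:30 UTC.
1 September 2030 is a Sunday, so the first Sunday is September 1 and the second is September 8.
1 February 2031 is a Saturday, so the first Friday is February 7 and the fourth is February 28.
At the standard offset (UTC+13:00), 11:30 UTC + 13h = 00:30 Norur Coast standard time (rolling into the next day, 10 March 2031).
The standard-time date in Norur Coast, March 10, 2031, does not fall between 8 September 2030 and 28 February 2031, so daylight saving is not in effect and Norur Coast is at UTC+13:00.
11:30 UTC + 13h = 00:30 Norur Coast (rolling into the next day, 10 March 2031).

00:30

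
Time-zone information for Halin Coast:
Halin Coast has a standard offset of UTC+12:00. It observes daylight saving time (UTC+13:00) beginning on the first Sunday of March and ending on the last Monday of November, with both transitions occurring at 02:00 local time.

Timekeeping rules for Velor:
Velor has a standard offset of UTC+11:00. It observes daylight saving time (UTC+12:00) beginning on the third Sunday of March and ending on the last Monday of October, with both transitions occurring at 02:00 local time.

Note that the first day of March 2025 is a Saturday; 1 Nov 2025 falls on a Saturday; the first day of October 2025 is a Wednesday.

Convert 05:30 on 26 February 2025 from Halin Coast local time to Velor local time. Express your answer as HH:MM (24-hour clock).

04:30

1 March 2025 is a Saturday, so the first Sunday is March 2.
1 November 2025 is a Saturday, so Mondays fall on 3, 10, 17, 24; the last is November 24.
26 February 2025 is outside the daylight-saving period (2 March – 24 November), so Halin Coast is on standard time, UTC+12:00.
05:30 Halin Coast − 12h = 17:30 UTC (rolling into the previous day, 25 February 2025).
1 March 2025 is a Saturday, so the first Sunday is March 2 and the third is March 16.
1 October 2025 is a Wednesday, so Mondays fall on 6, 13, 20, 27; the last is October 27.
At the standard offset (UTC+11:00), 17:30 UTC + 11h = 04:30 Velor standard time (rolling into the next day, 26 February 2025).
Daylight saving runs 16 March – 27 October; the standard-time date in Velor, 26 February 2025, is outside that window, so Velor is on standard time at UTC+11:00.
17:30 UTC + 11h = 04:30 Velor (rolling into the next day, 26 February 2025).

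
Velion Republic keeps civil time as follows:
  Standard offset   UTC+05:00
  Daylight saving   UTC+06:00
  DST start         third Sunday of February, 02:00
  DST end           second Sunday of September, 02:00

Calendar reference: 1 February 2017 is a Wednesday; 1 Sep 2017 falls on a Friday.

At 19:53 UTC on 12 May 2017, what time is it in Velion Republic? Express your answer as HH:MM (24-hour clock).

1 February 2017 is a Wednesday, so the first Sunday is February 5 and the third is February 19.
1 September 2017 is a Friday, so the first Sunday is September 3 and the second is September 10.
At the standard offset (UTC+05:00), 19:53 UTC + 5h = 00:53 Velion Republic standard time (rolling into the next day, 13 May 2017).
The standard-time date in Velion Republic, 13 May 2017, lies within the daylight-saving period (19 February – 10 September), so Velion Republic is on daylight time, UTC+06:00.
19:53 UTC + 6h = 01:53 local (rolling into the next day, 13 May 2017).

01:53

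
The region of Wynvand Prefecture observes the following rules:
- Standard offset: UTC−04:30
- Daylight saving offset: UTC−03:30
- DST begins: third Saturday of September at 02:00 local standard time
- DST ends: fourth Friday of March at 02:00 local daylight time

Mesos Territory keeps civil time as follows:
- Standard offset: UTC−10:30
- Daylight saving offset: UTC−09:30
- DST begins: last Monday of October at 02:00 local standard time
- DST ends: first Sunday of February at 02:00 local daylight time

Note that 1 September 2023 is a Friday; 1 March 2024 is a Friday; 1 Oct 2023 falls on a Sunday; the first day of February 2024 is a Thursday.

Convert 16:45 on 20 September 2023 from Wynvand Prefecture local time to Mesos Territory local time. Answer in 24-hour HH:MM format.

1 September 2023 is a Friday, so the first Saturday is September 2 and the third is September 16.
1 March 2024 is a Friday, so the first Friday is March 1 and the fourth is March 22.
20 September 2023 lies within the daylight-saving period (16 September 2023 – 22 March 2024), so Wynvand Prefecture is on daylight time, UTC−03:30.
16:45 Wynvand Prefecture + 3h30m = 20:15 UTC.
1 October 2023 is a Sunday, so Mondays fall on 2, 9, 16, 23, 30; the last is October 30.
1 February 2024 is a Thursday, so the first Sunday is February 4.
At the standard offset (UTC−10:30), 20:15 UTC − 10h30m = 09:45 Mesos Territory standard time.
Daylight saving runs 30 October 2023 – 4 February 2024; the standard-time date in Mesos Territory, 20 September 2023, is outside that window, so Mesos Territory is on standard time at UTC−10:30.
20:15 UTC − 10h30m = 09:45 Mesos Territory.

09:45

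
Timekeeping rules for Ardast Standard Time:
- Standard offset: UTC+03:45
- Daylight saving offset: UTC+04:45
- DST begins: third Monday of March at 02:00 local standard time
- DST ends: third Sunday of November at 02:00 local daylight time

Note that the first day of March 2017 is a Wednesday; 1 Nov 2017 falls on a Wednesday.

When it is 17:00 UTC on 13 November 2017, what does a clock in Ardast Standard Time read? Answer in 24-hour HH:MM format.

1 March 2017 is a Wednesday, so the first Monday is March 6 and the third is March 20.
1 November 2017 is a Wednesday, so the first Sunday is November 5 and the third is November 19.
At the standard offset (UTC+03:45), 17:00 UTC + 3h45m = 20:45 Ardast Standard Time standard time.
The standard-time date in Ardast Standard Time, 13 November 2017, lies within the daylight-saving period (20 March – 19 November), so Ardast Standard Time is on daylight time, UTC+04:45.
17:00 UTC + 4h45m = 21:45 local.

21:45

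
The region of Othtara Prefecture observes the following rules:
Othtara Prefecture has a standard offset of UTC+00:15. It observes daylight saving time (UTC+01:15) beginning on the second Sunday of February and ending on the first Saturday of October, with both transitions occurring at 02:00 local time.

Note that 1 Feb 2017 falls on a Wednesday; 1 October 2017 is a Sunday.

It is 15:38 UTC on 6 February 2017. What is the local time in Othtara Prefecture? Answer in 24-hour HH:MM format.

1 February 2017 is a Wednesday, so the first Sunday is February 5 and the second is February 12.
1 October 2017 is a Sunday, so the first Saturday is October 7.
At the standard offset (UTC+00:15), 15:38 UTC + 0h15m = 15:53 Othtara Prefecture standard time.
The standard-time date in Othtara Prefecture, 6 February 2017, is outside the daylight-saving period (12 February – 7 October), so Othtara Prefecture is on standard time, UTC+00:15.
15:38 UTC + 0h15m = 15:53 local.

15:53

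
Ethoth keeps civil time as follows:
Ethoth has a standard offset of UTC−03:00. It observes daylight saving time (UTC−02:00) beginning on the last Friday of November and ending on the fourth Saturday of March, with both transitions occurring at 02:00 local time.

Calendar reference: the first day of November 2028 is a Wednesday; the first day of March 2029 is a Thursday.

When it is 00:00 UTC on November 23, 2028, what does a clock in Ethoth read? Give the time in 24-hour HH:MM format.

21:00

1 November 2028 is a Wednesday, so Fridays fall on 3, 10, 17, 24; the last is November 24.
1 March 2029 is a Thursday, so the first Saturday is March 3 and the fourth is March 24.
At the standard offset (UTC−03:00), 00:00 UTC − 3h = 21:00 Ethoth standard time (rolling into the previous day, 22 November 2028).
The standard-time date in Ethoth, November 22, 2028, does not fall between 24 November 2028 and 24 March 2029, so daylight saving is not in effect and Ethoth is at UTC−03:00.
00:00 UTC − 3h = 21:00 local (rolling into the previous day, 22 November 2028).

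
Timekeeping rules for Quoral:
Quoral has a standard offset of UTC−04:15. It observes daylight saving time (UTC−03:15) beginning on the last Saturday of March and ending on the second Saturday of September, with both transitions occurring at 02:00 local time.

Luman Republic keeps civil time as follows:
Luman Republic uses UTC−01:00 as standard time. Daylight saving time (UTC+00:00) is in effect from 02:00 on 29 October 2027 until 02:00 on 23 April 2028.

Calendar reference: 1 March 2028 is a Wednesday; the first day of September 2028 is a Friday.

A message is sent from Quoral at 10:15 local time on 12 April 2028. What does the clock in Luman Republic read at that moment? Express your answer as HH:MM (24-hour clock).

13:30

1 March 2028 is a Wednesday, so Saturdays fall on 4, 11, 18, 25; the last is March 25.
1 September 2028 is a Friday, so the first Saturday is September 2 and the second is September 9.
12 April 2028 lies within the daylight-saving period (25 March – 9 September), so Quoral is on daylight time, UTC−03:15.
10:15 Quoral + 3h15m = 13:30 UTC.
At the standard offset (UTC−01:00), 13:30 UTC − 1h = 12:30 Luman Republic standard time.
Daylight saving runs 29 October 2027 – 23 April 2028; the standard-time date in Luman Republic, 12 April 2028, is inside that window, so Luman Republic is at UTC+00:00.
13:30 UTC + 0h = 13:30 Luman Republic.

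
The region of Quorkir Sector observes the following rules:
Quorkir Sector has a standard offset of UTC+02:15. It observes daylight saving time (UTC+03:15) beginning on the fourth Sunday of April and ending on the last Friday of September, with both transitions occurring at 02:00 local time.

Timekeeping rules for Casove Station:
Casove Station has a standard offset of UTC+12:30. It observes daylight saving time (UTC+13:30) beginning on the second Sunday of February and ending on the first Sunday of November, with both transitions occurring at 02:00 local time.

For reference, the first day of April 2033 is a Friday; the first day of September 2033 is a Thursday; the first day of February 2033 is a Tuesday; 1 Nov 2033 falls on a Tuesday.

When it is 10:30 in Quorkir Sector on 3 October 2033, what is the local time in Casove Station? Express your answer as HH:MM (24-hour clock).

21:45

1 April 2033 is a Friday, so the first Sunday is April 3 and the fourth is April 24.
1 September 2033 is a Thursday, so Fridays fall on 2, 9, 16, 23, 30; the last is September 30.
3 October 2033 does not fall between 24 April and 30 September, so daylight saving is not in effect and Quorkir Sector is at UTC+02:15.
10:30 Quorkir Sector − 2h15m = 08:15 UTC.
1 February 2033 is a Tuesday, so the first Sunday is February 6 and the second is February 13.
1 November 2033 is a Tuesday, so the first Sunday is November 6.
At the standard offset (UTC+12:30), 08:15 UTC + 12h30m = 20:45 Casove Station standard time.
The standard-time date in Casove Station, 3 October 2033, falls between 13 February and 6 November, so daylight saving is in effect and Casove Station is at UTC+13:30.
08:15 UTC + 13h30m = 21:45 Casove Station.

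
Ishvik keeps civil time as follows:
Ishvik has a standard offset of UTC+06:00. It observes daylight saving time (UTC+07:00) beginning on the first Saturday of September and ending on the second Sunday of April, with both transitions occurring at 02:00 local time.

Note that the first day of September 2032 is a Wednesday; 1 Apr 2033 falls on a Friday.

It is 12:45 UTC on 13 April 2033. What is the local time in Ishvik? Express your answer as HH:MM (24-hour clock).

18:45

1 September 2032 is a Wednesday, so the first Saturday is September 4.
1 April 2033 is a Friday, so the first Sunday is April 3 and the second is April 10.
At the standard offset (UTC+06:00), 12:45 UTC + 6h = 18:45 Ishvik standard time.
The standard-time date in Ishvik, 13 April 2033, is outside the daylight-saving period (4 September 2032 – 10 April 2033), so Ishvik is on standard time, UTC+06:00.
12:45 UTC + 6h = 18:45 local.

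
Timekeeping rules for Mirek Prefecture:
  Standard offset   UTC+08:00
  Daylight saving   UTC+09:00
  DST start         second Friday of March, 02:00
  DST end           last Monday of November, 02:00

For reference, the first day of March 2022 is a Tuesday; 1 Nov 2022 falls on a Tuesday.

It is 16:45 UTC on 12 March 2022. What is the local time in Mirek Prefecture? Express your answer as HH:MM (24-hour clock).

01:45

1 March 2022 is a Tuesday, so the first Friday is March 4 and the second is March 11.
1 November 2022 is a Tuesday, so Mondays fall on 7, 14, 21, 28; the last is November 28.
At the standard offset (UTC+08:00), 16:45 UTC + 8h = 00:45 Mirek Prefecture standard time (rolling into the next day, 13 March 2022).
Daylight saving runs 11 March – 28 November; the standard-time date in Mirek Prefecture, 13 March 2022, is inside that window, so Mirek Prefecture is at UTC+09:00.
16:45 UTC + 9h = 01:45 local (rolling into the next day, 13 March 2022).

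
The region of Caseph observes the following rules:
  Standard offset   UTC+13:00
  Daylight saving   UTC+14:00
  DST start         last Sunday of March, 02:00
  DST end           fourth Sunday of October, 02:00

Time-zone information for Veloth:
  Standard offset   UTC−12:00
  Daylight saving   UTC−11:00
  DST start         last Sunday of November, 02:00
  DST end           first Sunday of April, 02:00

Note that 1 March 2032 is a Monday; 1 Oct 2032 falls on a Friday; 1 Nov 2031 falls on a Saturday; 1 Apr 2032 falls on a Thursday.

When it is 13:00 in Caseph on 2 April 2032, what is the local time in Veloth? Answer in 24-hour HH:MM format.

12:00

1 March 2032 is a Monday, so Sundays fall on 7, 14, 21, 28; the last is March 28.
1 October 2032 is a Friday, so the first Sunday is October 3 and the fourth is October 24.
2 April 2032 falls between 28 March and 24 October, so daylight saving is in effect and Caseph is at UTC+14:00.
13:00 Caseph − 14h = 23:00 UTC (rolling into the previous day, 1 April 2032).
1 November 2031 is a Saturday, so Sundays fall on 2, 9, 16, 23, 30; the last is November 30.
1 April 2032 is a Thursday, so the first Sunday is April 4.
At the standard offset (UTC−12:00), 23:00 UTC − 12h = 11:00 Veloth standard time.
The standard-time date in Veloth, 1 April 2032, falls between 30 November 2031 and 4 April 2032, so daylight saving is in effect and Veloth is at UTC−11:00.
23:00 UTC − 11h = 12:00 Veloth.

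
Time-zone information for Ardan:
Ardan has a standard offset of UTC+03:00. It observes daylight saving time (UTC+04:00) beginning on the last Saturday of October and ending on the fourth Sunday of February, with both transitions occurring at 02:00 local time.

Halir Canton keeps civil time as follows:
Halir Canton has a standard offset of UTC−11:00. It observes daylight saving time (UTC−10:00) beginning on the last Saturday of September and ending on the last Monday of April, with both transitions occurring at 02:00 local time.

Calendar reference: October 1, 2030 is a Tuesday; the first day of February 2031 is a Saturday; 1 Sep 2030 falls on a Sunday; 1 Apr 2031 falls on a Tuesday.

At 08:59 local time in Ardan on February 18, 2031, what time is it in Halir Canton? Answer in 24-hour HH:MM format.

18:59

1 October 2030 is a Tuesday, so Saturdays fall on 5, 12, 19, 26; the last is October 26.
1 February 2031 is a Saturday, so the first Sunday is February 2 and the fourth is February 23.
February 18, 2031 falls between 26 October 2030 and 23 February 2031, so daylight saving is in effect and Ardan is at UTC+04:00.
08:59 Ardan − 4h = 04:59 UTC.
1 September 2030 is a Sunday, so Saturdays fall on 7, 14, 21, 28; the last is September 28.
1 April 2031 is a Tuesday, so Mondays fall on 7, 14, 21, 28; the last is April 28.
At the standard offset (UTC−11:00), 04:59 UTC − 11h = 17:59 Halir Canton standard time (rolling into the previous day, 17 February 2031).
Daylight saving runs 28 September 2030 – 28 April 2031; the standard-time date in Halir Canton, February 17, 2031, is inside that window, so Halir Canton is at UTC−10:00.
04:59 UTC − 10h = 18:59 Halir Canton (rolling into the previous day, 17 February 2031).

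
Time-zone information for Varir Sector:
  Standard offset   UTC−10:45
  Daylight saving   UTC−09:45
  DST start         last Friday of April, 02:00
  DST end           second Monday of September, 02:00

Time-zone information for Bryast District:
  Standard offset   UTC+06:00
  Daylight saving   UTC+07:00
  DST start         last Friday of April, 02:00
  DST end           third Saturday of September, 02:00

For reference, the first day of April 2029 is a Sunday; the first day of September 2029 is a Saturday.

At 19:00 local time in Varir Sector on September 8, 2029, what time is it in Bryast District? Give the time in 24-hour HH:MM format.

1 April 2029 is a Sunday, so Fridays fall on 6, 13, 20, 27; the last is April 27.
1 September 2029 is a Saturday, so the first Monday is September 3 and the second is September 10.
September 8, 2029 lies within the daylight-saving period (27 April – 10 September), so Varir Sector is on daylight time, UTC−09:45.
19:00 Varir Sector + 9h45m = 04:45 UTC (rolling into the next day, 9 September 2029).
1 April 2029 is a Sunday, so Fridays fall on 6, 13, 20, 27; the last is April 27.
1 September 2029 is a Saturday, so the first Saturday is September 1 and the third is September 15.
At the standard offset (UTC+06:00), 04:45 UTC + 6h = 10:45 Bryast District standard time.
The standard-time date in Bryast District, September 9, 2029, falls between 27 April and 15 September, so daylight saving is in effect and Bryast District is at UTC+07:00.
04:45 UTC + 7h = 11:45 Bryast District.

11:45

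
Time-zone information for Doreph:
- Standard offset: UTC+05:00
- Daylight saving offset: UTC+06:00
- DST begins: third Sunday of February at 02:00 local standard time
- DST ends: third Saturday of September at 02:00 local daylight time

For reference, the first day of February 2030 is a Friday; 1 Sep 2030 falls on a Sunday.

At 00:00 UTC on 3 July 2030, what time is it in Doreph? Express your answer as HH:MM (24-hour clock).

1 February 2030 is a Friday, so the first Sunday is February 3 and the third is February 17.
1 September 2030 is a Sunday, so the first Saturday is September 7 and the third is September 21.
At the standard offset (UTC+05:00), 00:00 UTC + 5h = 05:00 Doreph standard time.
The standard-time date in Doreph, 3 July 2030, lies within the daylight-saving period (17 February – 21 September), so Doreph is on daylight time, UTC+06:00.
00:00 UTC + 6h = 06:00 local.

06:00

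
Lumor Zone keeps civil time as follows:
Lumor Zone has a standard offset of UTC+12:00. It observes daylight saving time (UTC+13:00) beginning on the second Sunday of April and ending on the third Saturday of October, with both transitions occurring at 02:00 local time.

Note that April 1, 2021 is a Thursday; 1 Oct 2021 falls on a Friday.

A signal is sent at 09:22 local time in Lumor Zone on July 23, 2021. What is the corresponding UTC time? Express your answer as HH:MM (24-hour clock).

20:22

1 April 2021 is a Thursday, so the first Sunday is April 4 and the second is April 11.
1 October 2021 is a Friday, so the first Saturday is October 2 and the third is October 16.
Daylight saving runs 11 April – 16 October; July 23, 2021 is inside that window, so Lumor Zone is at UTC+13:00.
09:22 local − 13h = 20:22 UTC (rolling into the previous day, 22 July 2021).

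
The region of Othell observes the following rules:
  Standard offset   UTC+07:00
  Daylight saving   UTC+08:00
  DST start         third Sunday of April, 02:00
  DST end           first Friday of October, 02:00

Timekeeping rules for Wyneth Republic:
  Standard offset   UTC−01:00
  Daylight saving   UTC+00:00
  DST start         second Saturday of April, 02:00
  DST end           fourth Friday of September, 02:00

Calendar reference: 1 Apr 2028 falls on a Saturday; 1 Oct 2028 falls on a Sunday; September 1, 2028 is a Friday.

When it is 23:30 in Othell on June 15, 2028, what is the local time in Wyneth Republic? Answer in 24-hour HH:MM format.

1 April 2028 is a Saturday, so the first Sunday is April 2 and the third is April 16.
1 October 2028 is a Sunday, so the first Friday is October 6.
June 15, 2028 lies within the daylight-saving period (16 April – 6 October), so Othell is on daylight time, UTC+08:00.
23:30 Othell − 8h = 15:30 UTC.
1 April 2028 is a Saturday, so the first Saturday is April 1 and the second is April 8.
1 September 2028 is a Friday, so the first Friday is September 1 and the fourth is September 22.
At the standard offset (UTC−01:00), 15:30 UTC − 1h = 14:30 Wyneth Republic standard time.
The standard-time date in Wyneth Republic, June 15, 2028, falls between 8 April and 22 September, so daylight saving is in effect and Wyneth Republic is at UTC+00:00.
15:30 UTC + 0h = 15:30 Wyneth Republic.

15:30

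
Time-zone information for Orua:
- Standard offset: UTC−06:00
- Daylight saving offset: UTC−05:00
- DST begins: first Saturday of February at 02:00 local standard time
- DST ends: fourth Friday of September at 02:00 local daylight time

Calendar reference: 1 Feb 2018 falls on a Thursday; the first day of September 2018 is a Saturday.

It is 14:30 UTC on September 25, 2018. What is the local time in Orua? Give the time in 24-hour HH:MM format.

09:30

1 February 2018 is a Thursday, so the first Saturday is February 3.
1 September 2018 is a Saturday, so the first Friday is September 7 and the fourth is September 28.
At the standard offset (UTC−06:00), 14:30 UTC − 6h = 08:30 Orua standard time.
The standard-time date in Orua, September 25, 2018, lies within the daylight-saving period (3 February – 28 September), so Orua is on daylight time, UTC−05:00.
14:30 UTC − 5h = 09:30 local.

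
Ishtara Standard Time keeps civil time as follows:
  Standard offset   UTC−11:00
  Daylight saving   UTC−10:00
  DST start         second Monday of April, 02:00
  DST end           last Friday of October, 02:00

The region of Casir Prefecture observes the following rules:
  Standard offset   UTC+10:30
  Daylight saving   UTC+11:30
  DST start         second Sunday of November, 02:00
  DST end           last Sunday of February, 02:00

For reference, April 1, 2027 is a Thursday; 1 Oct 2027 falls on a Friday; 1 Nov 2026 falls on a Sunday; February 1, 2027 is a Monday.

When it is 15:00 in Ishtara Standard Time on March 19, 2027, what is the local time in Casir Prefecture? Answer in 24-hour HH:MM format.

12:30

1 April 2027 is a Thursday, so the first Monday is April 5 and the second is April 12.
1 October 2027 is a Friday, so Fridays fall on 1, 8, 15, 22, 29; the last is October 29.
March 19, 2027 does not fall between 12 April and 29 October, so daylight saving is not in effect and Ishtara Standard Time is at UTC−11:00.
15:00 Ishtara Standard Time + 11h = 02:00 UTC (rolling into the next day, 20 March 2027).
1 November 2026 is a Sunday, so the first Sunday is November 1 and the second is November 8.
1 February 2027 is a Monday, so Sundays fall on 7, 14, 21, 28; the last is February 28.
At the standard offset (UTC+10:30), 02:00 UTC + 10h30m = 12:30 Casir Prefecture standard time.
Daylight saving runs 8 November 2026 – 28 February 2027; the standard-time date in Casir Prefecture, March 20, 2027, is outside that window, so Casir Prefecture is on standard time at UTC+10:30.
02:00 UTC + 10h30m = 12:30 Casir Prefecture.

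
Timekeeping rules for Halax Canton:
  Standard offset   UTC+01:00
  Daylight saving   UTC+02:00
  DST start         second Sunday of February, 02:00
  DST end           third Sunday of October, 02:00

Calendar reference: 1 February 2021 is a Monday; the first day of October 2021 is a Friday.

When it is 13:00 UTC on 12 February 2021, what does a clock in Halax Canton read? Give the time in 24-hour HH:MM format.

1 February 2021 is a Monday, so the first Sunday is February 7 and the second is February 14.
1 October 2021 is a Friday, so the first Sunday is October 3 and the third is October 17.
At the standard offset (UTC+01:00), 13:00 UTC + 1h = 14:00 Halax Canton standard time.
Daylight saving runs 14 February – 17 October; the standard-time date in Halax Canton, 12 February 2021, is outside that window, so Halax Canton is on standard time at UTC+01:00.
13:00 UTC + 1h = 14:00 local.

14:00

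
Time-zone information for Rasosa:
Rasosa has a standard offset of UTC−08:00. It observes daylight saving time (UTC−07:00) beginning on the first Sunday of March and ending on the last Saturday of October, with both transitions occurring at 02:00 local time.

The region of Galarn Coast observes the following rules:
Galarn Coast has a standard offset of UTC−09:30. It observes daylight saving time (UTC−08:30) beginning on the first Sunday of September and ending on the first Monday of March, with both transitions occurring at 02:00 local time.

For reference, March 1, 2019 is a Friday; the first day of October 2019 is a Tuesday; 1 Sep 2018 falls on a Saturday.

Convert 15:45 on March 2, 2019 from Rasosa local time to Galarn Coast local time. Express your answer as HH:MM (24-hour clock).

1 March 2019 is a Friday, so the first Sunday is March 3.
1 October 2019 is a Tuesday, so Saturdays fall on 5, 12, 19, 26; the last is October 26.
March 2, 2019 does not fall between 3 March and 26 October, so daylight saving is not in effect and Rasosa is at UTC−08:00.
15:45 Rasosa + 8h = 23:45 UTC.
1 September 2018 is a Saturday, so the first Sunday is September 2.
1 March 2019 is a Friday, so the first Monday is March 4.
At the standard offset (UTC−09:30), 23:45 UTC − 9h30m = 14:15 Galarn Coast standard time.
Daylight saving runs 2 September 2018 – 4 March 2019; the standard-time date in Galarn Coast, March 2, 2019, is inside that window, so Galarn Coast is at UTC−08:30.
23:45 UTC − 8h30m = 15:15 Galarn Coast.

15:15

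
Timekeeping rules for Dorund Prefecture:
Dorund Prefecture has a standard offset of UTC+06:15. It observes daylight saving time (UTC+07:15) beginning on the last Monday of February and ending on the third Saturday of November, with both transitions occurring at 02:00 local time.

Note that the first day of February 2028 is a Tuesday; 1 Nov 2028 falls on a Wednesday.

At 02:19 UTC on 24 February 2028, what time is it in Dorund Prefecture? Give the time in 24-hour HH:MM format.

1 February 2028 is a Tuesday, so Mondays fall on 7, 14, 21, 28; the last is February 28.
1 November 2028 is a Wednesday, so the first Saturday is November 4 and the third is November 18.
At the standard offset (UTC+06:15), 02:19 UTC + 6h15m = 08:34 Dorund Prefecture standard time.
The standard-time date in Dorund Prefecture, 24 February 2028, is outside the daylight-saving period (28 February – 18 November), so Dorund Prefecture is on standard time, UTC+06:15.
02:19 UTC + 6h15m = 08:34 local.

08:34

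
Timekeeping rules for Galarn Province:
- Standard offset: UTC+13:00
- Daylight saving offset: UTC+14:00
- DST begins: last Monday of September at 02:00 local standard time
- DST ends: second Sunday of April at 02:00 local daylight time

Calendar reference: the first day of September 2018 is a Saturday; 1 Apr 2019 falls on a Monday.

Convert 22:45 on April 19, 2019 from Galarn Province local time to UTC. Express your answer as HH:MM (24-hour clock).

09:45

1 September 2018 is a Saturday, so Mondays fall on 3, 10, 17, 24; the last is September 24.
1 April 2019 is a Monday, so the first Sunday is April 7 and the second is April 14.
April 19, 2019 is outside the daylight-saving period (24 September 2018 – 14 April 2019), so Galarn Province is on standard time, UTC+13:00.
22:45 local − 13h = 09:45 UTC.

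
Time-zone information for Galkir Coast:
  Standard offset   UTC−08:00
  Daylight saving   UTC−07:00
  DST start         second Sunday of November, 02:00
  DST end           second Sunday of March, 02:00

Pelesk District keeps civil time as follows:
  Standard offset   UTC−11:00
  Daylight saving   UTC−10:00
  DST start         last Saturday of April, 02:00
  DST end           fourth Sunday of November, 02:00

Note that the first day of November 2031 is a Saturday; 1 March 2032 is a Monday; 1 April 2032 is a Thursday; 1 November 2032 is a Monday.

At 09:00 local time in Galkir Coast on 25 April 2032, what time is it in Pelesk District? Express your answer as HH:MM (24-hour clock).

07:00

1 November 2031 is a Saturday, so the first Sunday is November 2 and the second is November 9.
1 March 2032 is a Monday, so the first Sunday is March 7 and the second is March 14.
Daylight saving runs 9 November 2031 – 14 March 2032; 25 April 2032 is outside that window, so Galkir Coast is on standard time at UTC−08:00.
09:00 Galkir Coast + 8h = 17:00 UTC.
1 April 2032 is a Thursday, so Saturdays fall on 3, 10, 17, 24; the last is April 24.
1 November 2032 is a Monday, so the first Sunday is November 7 and the fourth is November 28.
At the standard offset (UTC−11:00), 17:00 UTC − 11h = 06:00 Pelesk District standard time.
The standard-time date in Pelesk District, 25 April 2032, lies within the daylight-saving period (24 April – 28 November), so Pelesk District is on daylight time, UTC−10:00.
17:00 UTC − 10h = 07:00 Pelesk District.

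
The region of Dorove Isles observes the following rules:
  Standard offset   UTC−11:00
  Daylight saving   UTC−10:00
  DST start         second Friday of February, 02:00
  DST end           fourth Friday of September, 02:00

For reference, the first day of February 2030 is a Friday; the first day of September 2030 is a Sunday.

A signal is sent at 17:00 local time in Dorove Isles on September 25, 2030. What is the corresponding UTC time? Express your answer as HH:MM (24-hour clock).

03:00

1 February 2030 is a Friday, so the first Friday is February 1 and the second is February 8.
1 September 2030 is a Sunday, so the first Friday is September 6 and the fourth is September 27.
September 25, 2030 lies within the daylight-saving period (8 February – 27 September), so Dorove Isles is on daylight time, UTC−10:00.
17:00 local + 10h = 03:00 UTC (rolling into the next day, 26 September 2030).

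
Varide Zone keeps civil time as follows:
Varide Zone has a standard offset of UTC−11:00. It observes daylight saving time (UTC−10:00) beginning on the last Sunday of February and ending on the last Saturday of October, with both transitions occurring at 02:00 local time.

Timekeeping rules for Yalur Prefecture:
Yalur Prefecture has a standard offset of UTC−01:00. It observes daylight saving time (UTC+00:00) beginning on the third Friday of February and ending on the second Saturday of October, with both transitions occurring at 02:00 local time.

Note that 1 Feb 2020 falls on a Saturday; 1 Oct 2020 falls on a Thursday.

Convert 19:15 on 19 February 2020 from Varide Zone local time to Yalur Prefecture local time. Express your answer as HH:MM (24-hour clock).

05:15

1 February 2020 is a Saturday, so Sundays fall on 2, 9, 16, 23; the last is February 23.
1 October 2020 is a Thursday, so Saturdays fall on 3, 10, 17, 24, 31; the last is October 31.
19 February 2020 is outside the daylight-saving period (23 February – 31 October), so Varide Zone is on standard time, UTC−11:00.
19:15 Varide Zone + 11h = 06:15 UTC (rolling into the next day, 20 February 2020).
1 February 2020 is a Saturday, so the first Friday is February 7 and the third is February 21.
1 October 2020 is a Thursday, so the first Saturday is October 3 and the second is October 10.
At the standard offset (UTC−01:00), 06:15 UTC − 1h = 05:15 Yalur Prefecture standard time.
The standard-time date in Yalur Prefecture, 20 February 2020, is outside the daylight-saving period (21 February – 10 October), so Yalur Prefecture is on standard time, UTC−01:00.
06:15 UTC − 1h = 05:15 Yalur Prefecture.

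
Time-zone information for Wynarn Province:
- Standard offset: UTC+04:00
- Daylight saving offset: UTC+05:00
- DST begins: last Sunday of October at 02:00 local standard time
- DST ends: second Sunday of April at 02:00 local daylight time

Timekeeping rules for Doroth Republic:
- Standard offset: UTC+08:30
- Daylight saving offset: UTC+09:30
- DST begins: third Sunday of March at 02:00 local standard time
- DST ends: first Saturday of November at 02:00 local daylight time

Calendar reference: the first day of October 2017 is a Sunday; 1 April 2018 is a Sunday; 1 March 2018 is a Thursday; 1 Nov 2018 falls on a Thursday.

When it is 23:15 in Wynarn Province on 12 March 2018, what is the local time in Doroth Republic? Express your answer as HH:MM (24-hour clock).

1 October 2017 is a Sunday, so Sundays fall on 1, 8, 15, 22, 29; the last is October 29.
1 April 2018 is a Sunday, so the first Sunday is April 1 and the second is April 8.
12 March 2018 lies within the daylight-saving period (29 October 2017 – 8 April 2018), so Wynarn Province is on daylight time, UTC+05:00.
23:15 Wynarn Province − 5h = 18:15 UTC.
1 March 2018 is a Thursday, so the first Sunday is March 4 and the third is March 18.
1 November 2018 is a Thursday, so the first Saturday is November 3.
At the standard offset (UTC+08:30), 18:15 UTC + 8h30m = 02:45 Doroth Republic standard time (rolling into the next day, 13 March 2018).
The standard-time date in Doroth Republic, 13 March 2018, is outside the daylight-saving period (18 March – 3 November), so Doroth Republic is on standard time, UTC+08:30.
18:15 UTC + 8h30m = 02:45 Doroth Republic (rolling into the next day, 13 March 2018).

02:45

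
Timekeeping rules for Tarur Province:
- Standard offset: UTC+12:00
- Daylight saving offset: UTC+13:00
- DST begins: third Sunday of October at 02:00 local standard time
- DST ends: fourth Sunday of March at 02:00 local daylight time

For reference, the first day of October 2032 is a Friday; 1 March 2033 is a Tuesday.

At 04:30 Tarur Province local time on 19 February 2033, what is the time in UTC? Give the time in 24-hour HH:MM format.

15:30

1 October 2032 is a Friday, so the first Sunday is October 3 and the third is October 17.
1 March 2033 is a Tuesday, so the first Sunday is March 6 and the fourth is March 27.
19 February 2033 falls between 17 October 2032 and 27 March 2033, so daylight saving is in effect and Tarur Province is at UTC+13:00.
04:30 local − 13h = 15:30 UTC (rolling into the previous day, 18 February 2033).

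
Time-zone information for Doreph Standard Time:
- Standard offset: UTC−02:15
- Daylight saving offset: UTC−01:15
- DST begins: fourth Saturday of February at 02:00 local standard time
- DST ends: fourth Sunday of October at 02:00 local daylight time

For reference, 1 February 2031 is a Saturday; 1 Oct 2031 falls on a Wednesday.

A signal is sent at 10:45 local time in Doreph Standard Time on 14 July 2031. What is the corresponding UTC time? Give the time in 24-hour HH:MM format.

12:00

1 February 2031 is a Saturday, so the first Saturday is February 1 and the fourth is February 22.
1 October 2031 is a Wednesday, so the first Sunday is October 5 and the fourth is October 26.
14 July 2031 lies within the daylight-saving period (22 February – 26 October), so Doreph Standard Time is on daylight time, UTC−01:15.
10:45 local + 1h15m = 12:00 UTC.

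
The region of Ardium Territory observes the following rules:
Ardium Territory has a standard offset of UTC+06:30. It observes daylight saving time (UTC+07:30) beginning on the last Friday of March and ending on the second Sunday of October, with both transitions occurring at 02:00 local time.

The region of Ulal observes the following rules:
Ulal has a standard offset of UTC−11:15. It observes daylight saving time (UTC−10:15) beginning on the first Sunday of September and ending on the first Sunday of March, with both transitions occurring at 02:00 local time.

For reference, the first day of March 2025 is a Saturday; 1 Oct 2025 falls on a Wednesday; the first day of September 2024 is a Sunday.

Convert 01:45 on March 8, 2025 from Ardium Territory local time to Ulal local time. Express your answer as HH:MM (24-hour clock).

08:00

1 March 2025 is a Saturday, so Fridays fall on 7, 14, 21, 28; the last is March 28.
1 October 2025 is a Wednesday, so the first Sunday is October 5 and the second is October 12.
March 8, 2025 is outside the daylight-saving period (28 March – 12 October), so Ardium Territory is on standard time, UTC+06:30.
01:45 Ardium Territory − 6h30m = 19:15 UTC (rolling into the previous day, 7 March 2025).
1 September 2024 is a Sunday, so the first Sunday is September 1.
1 March 2025 is a Saturday, so the first Sunday is March 2.
At the standard offset (UTC−11:15), 19:15 UTC − 11h15m = 08:00 Ulal standard time.
The standard-time date in Ulal, March 7, 2025, does not fall between 1 September 2024 and 2 March 2025, so daylight saving is not in effect and Ulal is at UTC−11:15.
19:15 UTC − 11h15m = 08:00 Ulal.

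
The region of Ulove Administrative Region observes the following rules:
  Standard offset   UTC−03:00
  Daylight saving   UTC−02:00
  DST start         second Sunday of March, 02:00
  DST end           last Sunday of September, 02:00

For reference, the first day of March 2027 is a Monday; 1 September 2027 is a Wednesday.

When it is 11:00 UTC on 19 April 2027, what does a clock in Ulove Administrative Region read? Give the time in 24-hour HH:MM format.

09:00

1 March 2027 is a Monday, so the first Sunday is March 7 and the second is March 14.
1 September 2027 is a Wednesday, so Sundays fall on 5, 12, 19, 26; the last is September 26.
At the standard offset (UTC−03:00), 11:00 UTC − 3h = 08:00 Ulove Administrative Region standard time.
Daylight saving runs 14 March – 26 September; the standard-time date in Ulove Administrative Region, 19 April 2027, is inside that window, so Ulove Administrative Region is at UTC−02:00.
11:00 UTC − 2h = 09:00 local.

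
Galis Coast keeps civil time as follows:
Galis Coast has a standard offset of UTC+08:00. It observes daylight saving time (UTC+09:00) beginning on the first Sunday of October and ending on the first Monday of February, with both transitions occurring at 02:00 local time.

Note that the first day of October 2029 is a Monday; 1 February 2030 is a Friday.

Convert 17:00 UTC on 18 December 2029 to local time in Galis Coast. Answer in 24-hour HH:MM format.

1 October 2029 is a Monday, so the first Sunday is October 7.
1 February 2030 is a Friday, so the first Monday is February 4.
At the standard offset (UTC+08:00), 17:00 UTC + 8h = 01:00 Galis Coast standard time (rolling into the next day, 19 December 2029).
Daylight saving runs 7 October 2029 – 4 February 2030; the standard-time date in Galis Coast, 19 December 2029, is inside that window, so Galis Coast is at UTC+09:00.
17:00 UTC + 9h = 02:00 local (rolling into the next day, 19 December 2029).

02:00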